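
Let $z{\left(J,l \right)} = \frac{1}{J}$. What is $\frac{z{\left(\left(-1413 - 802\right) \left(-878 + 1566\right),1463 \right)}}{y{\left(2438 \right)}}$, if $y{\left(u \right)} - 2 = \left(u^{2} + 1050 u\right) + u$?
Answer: $- \frac{1}{12962743921280} \approx -7.7144 \cdot 10^{-14}$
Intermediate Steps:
$y{\left(u \right)} = 2 + u^{2} + 1051 u$ ($y{\left(u \right)} = 2 + \left(\left(u^{2} + 1050 u\right) + u\right) = 2 + \left(u^{2} + 1051 u\right) = 2 + u^{2} + 1051 u$)
$\frac{z{\left(\left(-1413 - 802\right) \left(-878 + 1566\right),1463 \right)}}{y{\left(2438 \right)}} = \frac{1}{\left(-1413 - 802\right) \left(-878 + 1566\right) \left(2 + 2438^{2} + 1051 \cdot 2438\right)} = \frac{1}{\left(-2215\right) 688 \left(2 + 5943844 + 2562338\right)} = \frac{1}{\left(-1523920\right) 8506184} = \left(- \frac{1}{1523920}\right) \frac{1}{8506184} = - \frac{1}{12962743921280}$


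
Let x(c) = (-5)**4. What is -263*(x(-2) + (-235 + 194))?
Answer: -153592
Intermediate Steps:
x(c) = 625
-263*(x(-2) + (-235 + 194)) = -263*(625 + (-235 + 194)) = -263*(625 - 41) = -263*584 = -153592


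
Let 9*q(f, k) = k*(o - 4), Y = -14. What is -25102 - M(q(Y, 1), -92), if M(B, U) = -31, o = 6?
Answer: -25071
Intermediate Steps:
q(f, k) = 2*k/9 (q(f, k) = (k*(6 - 4))/9 = (k*2)/9 = (2*k)/9 = 2*k/9)
-25102 - M(q(Y, 1), -92) = -25102 - 1*(-31) = -25102 + 31 = -25071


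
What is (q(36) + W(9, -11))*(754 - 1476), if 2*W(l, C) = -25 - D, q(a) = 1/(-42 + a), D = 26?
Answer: 55594/3 ≈ 18531.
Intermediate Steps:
W(l, C) = -51/2 (W(l, C) = (-25 - 1*26)/2 = (-25 - 26)/2 = (½)*(-51) = -51/2)
(q(36) + W(9, -11))*(754 - 1476) = (1/(-42 + 36) - 51/2)*(754 - 1476) = (1/(-6) - 51/2)*(-722) = (-⅙ - 51/2)*(-722) = -77/3*(-722) = 55594/3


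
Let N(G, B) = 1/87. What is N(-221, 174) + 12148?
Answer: 1056877/87 ≈ 12148.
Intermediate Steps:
N(G, B) = 1/87
N(-221, 174) + 12148 = 1/87 + 12148 = 1056877/87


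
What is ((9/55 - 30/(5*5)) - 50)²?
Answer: 7879249/3025 ≈ 2604.7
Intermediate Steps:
((9/55 - 30/(5*5)) - 50)² = ((9*(1/55) - 30/25) - 50)² = ((9/55 - 30*1/25) - 50)² = ((9/55 - 6/5) - 50)² = (-57/55 - 50)² = (-2807/55)² = 7879249/3025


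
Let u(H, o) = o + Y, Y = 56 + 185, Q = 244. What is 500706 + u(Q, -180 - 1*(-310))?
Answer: 501077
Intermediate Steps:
Y = 241
u(H, o) = 241 + o (u(H, o) = o + 241 = 241 + o)
500706 + u(Q, -180 - 1*(-310)) = 500706 + (241 + (-180 - 1*(-310))) = 500706 + (241 + (-180 + 310)) = 500706 + (241 + 130) = 500706 + 371 = 501077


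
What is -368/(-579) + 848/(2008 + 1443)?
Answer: 1760960/1998129 ≈ 0.88130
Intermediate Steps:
-368/(-579) + 848/(2008 + 1443) = -368*(-1/579) + 848/3451 = 368/579 + 848*(1/3451) = 368/579 + 848/3451 = 1760960/1998129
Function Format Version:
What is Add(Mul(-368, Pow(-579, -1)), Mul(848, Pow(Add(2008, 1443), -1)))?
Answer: Rational(1760960, 1998129) ≈ 0.88130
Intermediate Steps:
Add(Mul(-368, Pow(-579, -1)), Mul(848, Pow(Add(2008, 1443), -1))) = Add(Mul(-368, Rational(-1, 579)), Mul(848, Pow(3451, -1))) = Add(Rational(368, 579), Mul(848, Rational(1, 3451))) = Add(Rational(368, 579), Rational(848, 3451)) = Rational(1760960, 1998129)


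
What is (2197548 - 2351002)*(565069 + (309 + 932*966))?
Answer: -224915993260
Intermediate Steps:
(2197548 - 2351002)*(565069 + (309 + 932*966)) = -153454*(565069 + (309 + 900312)) = -153454*(565069 + 900621) = -153454*1465690 = -224915993260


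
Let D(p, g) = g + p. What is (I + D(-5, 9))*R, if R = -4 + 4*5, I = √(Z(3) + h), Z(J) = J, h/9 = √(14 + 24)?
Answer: 64 + 16*√(3 + 9*√38) ≈ 186.36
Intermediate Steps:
h = 9*√38 (h = 9*√(14 + 24) = 9*√38 ≈ 55.480)
I = √(3 + 9*√38) ≈ 7.6472
R = 16 (R = -4 + 20 = 16)
(I + D(-5, 9))*R = (√(3 + 9*√38) + (9 - 5))*16 = (√(3 + 9*√38) + 4)*16 = (4 + √(3 + 9*√38))*16 = 64 + 16*√(3 + 9*√38)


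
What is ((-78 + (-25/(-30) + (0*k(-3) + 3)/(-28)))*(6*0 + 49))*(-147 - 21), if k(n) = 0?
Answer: 636118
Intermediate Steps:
((-78 + (-25/(-30) + (0*k(-3) + 3)/(-28)))*(6*0 + 49))*(-147 - 21) = ((-78 + (-25/(-30) + (0*0 + 3)/(-28)))*(6*0 + 49))*(-147 - 21) = ((-78 + (-25*(-1/30) + (0 + 3)*(-1/28)))*(0 + 49))*(-168) = ((-78 + (⅚ + 3*(-1/28)))*49)*(-168) = ((-78 + (⅚ - 3/28))*49)*(-168) = ((-78 + 61/84)*49)*(-168) = -6491/84*49*(-168) = -45437/12*(-168) = 636118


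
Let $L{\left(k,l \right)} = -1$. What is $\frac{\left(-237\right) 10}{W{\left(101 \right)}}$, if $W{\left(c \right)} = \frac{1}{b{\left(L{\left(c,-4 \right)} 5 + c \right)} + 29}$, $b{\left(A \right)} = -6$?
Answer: $-54510$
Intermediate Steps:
$W{\left(c \right)} = \frac{1}{23}$ ($W{\left(c \right)} = \frac{1}{-6 + 29} = \frac{1}{23}$)
$\frac{\left(-237\right) 10}{W{\left(101 \right)}} = \left(-237\right) 10 \frac{1}{\frac{1}{23}} = \left(-2370\right) 23 = -54510$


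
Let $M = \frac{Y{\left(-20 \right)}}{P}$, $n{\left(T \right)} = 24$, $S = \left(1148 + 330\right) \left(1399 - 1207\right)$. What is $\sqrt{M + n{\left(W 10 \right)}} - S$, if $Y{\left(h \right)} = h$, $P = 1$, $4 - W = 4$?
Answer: $-283774$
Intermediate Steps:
$W = 0$ ($W = 4 - 4 = 0$)
$S = 283776$ ($S = 1478 \cdot 192 = 283776$)
$M = -20$ ($M = - \frac{20}{1} = \left(-20\right) 1 = -20$)
$\sqrt{M + n{\left(W 10 \right)}} - S = \sqrt{-20 + 24} - 283776 = \sqrt{4} - 283776 = 2 - 283776 = -283774$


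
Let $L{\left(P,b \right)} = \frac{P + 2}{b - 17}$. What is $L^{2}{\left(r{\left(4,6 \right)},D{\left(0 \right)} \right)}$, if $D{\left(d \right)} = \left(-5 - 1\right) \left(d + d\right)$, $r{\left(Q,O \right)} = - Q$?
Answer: $\frac{4}{289} \approx 0.013841$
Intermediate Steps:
$D{\left(d \right)} = - 12 d$ ($D{\left(d \right)} = - 6 \cdot 2 d = - 12 d$)
$L{\left(P,b \right)} = \frac{2 + P}{-17 + b}$
$L^{2}{\left(r{\left(4,6 \right)},D{\left(0 \right)} \right)} = \left(\frac{2 - 4}{-17 - 0}\right)^{2} = \left(\frac{2 - 4}{-17 + 0}\right)^{2} = \left(\frac{1}{-17} \left(-2\right)\right)^{2} = \left(\left(- \frac{1}{17}\right) \left(-2\right)\right)^{2} = \left(\frac{2}{17}\right)^{2} = \frac{4}{289}$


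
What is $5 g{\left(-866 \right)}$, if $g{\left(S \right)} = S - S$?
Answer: $0$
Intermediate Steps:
$g{\left(S \right)} = 0$
$5 g{\left(-866 \right)} = 5 \cdot 0 = 0$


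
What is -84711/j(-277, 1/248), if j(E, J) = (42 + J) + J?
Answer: -10504164/5209 ≈ -2016.5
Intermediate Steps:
j(E, J) = 42 + 2*J
-84711/j(-277, 1/248) = -84711/(42 + 2/248) = -84711/(42 + 2*(1/248)) = -84711/(42 + 1/124) = -84711/5209/124 = -84711*124/5209 = -10504164/5209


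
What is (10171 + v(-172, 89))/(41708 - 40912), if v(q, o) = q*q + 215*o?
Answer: 29445/398 ≈ 73.982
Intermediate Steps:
v(q, o) = q² + 215*o
(10171 + v(-172, 89))/(41708 - 40912) = (10171 + ((-172)² + 215*89))/(41708 - 40912) = (10171 + (29584 + 19135))/796 = (10171 + 48719)*(1/796) = 58890*(1/796) = 29445/398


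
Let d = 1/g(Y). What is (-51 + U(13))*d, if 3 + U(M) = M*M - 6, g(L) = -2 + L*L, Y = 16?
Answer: 109/254 ≈ 0.42913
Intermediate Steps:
g(L) = -2 + L²
U(M) = -9 + M² (U(M) = -3 + (M*M - 6) = -3 + (M² - 6) = -3 + (-6 + M²) = -9 + M²)
d = 1/254 (d = 1/(-2 + 16²) = 1/(-2 + 256) = 1/254 ≈ 0.0039370)
(-51 + U(13))*d = (-51 + (-9 + 13²))*(1/254) = (-51 + (-9 + 169))*(1/254) = (-51 + 160)*(1/254) = 109*(1/254) = 109/254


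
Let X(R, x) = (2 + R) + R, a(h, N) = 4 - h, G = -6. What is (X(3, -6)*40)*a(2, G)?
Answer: 640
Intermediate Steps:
X(R, x) = 2 + 2*R
(X(3, -6)*40)*a(2, G) = ((2 + 2*3)*40)*(4 - 1*2) = ((2 + 6)*40)*(4 - 2) = (8*40)*2 = 320*2 = 640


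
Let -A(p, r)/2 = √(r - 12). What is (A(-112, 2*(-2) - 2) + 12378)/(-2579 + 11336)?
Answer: 4126/2919 - 2*I*√2/2919 ≈ 1.4135 - 0.00096897*I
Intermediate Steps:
A(p, r) = -2*√(-12 + r) (A(p, r) = -2*√(r - 12) = -2*√(-12 + r))
(A(-112, 2*(-2) - 2) + 12378)/(-2579 + 11336) = (-2*√(-12 + (2*(-2) - 2)) + 12378)/(-2579 + 11336) = (-2*√(-12 + (-4 - 2)) + 12378)/8757 = (-2*√(-12 - 6) + 12378)*(1/8757) = (-6*I*√2 + 12378)*(1/8757) = (12378 - 6*I*√2)*(1/8757) = 4126/2919 - 2*I*√2/2919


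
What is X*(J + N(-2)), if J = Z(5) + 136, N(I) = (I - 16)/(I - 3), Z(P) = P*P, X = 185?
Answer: 30451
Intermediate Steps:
Z(P) = P**2
N(I) = (-16 + I)/(-3 + I)
J = 161 (J = 5**2 + 136 = 25 + 136 = 161)
X*(J + N(-2)) = 185*(161 + (-16 - 2)/(-3 - 2)) = 185*(161 - 18/(-5)) = 185*(161 - 1/5*(-18)) = 185*(161 + 18/5) = 185*(823/5) = 30451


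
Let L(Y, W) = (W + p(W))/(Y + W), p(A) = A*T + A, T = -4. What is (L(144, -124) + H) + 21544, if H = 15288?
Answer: 184222/5 ≈ 36844.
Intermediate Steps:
p(A) = -3*A (p(A) = A*(-4) + A = -4*A + A = -3*A)
L(Y, W) = -2*W/(W + Y) (L(Y, W) = (W - 3*W)/(Y + W) = (-2*W)/(W + Y) = -2*W/(W + Y))
(L(144, -124) + H) + 21544 = (-2*(-124)/(-124 + 144) + 15288) + 21544 = (-2*(-124)/20 + 15288) + 21544 = (-2*(-124)*1/20 + 15288) + 21544 = (62/5 + 15288) + 21544 = 76502/5 + 21544 = 184222/5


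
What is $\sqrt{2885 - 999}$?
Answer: $\sqrt{1886} \approx 43.428$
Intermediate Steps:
$\sqrt{2885 - 999} = \sqrt{1886}$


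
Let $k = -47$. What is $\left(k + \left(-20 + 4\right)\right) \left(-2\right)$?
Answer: $126$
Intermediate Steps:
$\left(k + \left(-20 + 4\right)\right) \left(-2\right) = \left(-47 + \left(-20 + 4\right)\right) \left(-2\right) = \left(-47 - 16\right) \left(-2\right) = \left(-63\right) \left(-2\right) = 126$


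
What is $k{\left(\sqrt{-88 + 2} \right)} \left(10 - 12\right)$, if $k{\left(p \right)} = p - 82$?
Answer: $164 - 2 i \sqrt{86} \approx 164.0 - 18.547 i$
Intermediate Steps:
$k{\left(p \right)} = -82 + p$ ($k{\left(p \right)} = p - 82 = -82 + p$)
$k{\left(\sqrt{-88 + 2} \right)} \left(10 - 12\right) = \left(-82 + \sqrt{-88 + 2}\right) \left(10 - 12\right) = \left(-82 + \sqrt{-86}\right) \left(-2\right) = \left(-82 + i \sqrt{86}\right) \left(-2\right) = 164 - 2 i \sqrt{86}$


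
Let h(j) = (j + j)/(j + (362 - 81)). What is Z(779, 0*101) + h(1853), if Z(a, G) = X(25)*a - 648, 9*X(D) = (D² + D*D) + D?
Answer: 351188336/3201 ≈ 1.0971e+5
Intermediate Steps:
X(D) = D/9 + 2*D²/9 (X(D) = ((D² + D*D) + D)/9 = ((D² + D²) + D)/9 = (2*D² + D)/9 = (D + 2*D²)/9 = D/9 + 2*D²/9)
h(j) = 2*j/(281 + j) (h(j) = (2*j)/(j + 281) = (2*j)/(281 + j) = 2*j/(281 + j))
Z(a, G) = -648 + 425*a/3 (Z(a, G) = ((⅑)*25*(1 + 2*25))*a - 648 = ((⅑)*25*(1 + 50))*a - 648 = ((⅑)*25*51)*a - 648 = 425*a/3 - 648 = -648 + 425*a/3)
Z(779, 0*101) + h(1853) = (-648 + (425/3)*779) + 2*1853/(281 + 1853) = (-648 + 331075/3) + 2*1853/2134 = 329131/3 + 2*1853*(1/2134) = 329131/3 + 1853/1067 = 351188336/3201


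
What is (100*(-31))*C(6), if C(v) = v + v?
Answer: -37200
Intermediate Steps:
C(v) = 2*v
(100*(-31))*C(6) = (100*(-31))*(2*6) = -3100*12 = -37200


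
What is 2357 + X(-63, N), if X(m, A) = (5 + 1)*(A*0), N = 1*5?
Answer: 2357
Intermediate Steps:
N = 5
X(m, A) = 0 (X(m, A) = 6*0 = 0)
2357 + X(-63, N) = 2357 + 0 = 2357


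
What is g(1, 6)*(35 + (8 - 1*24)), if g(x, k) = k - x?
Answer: 95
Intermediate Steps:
g(1, 6)*(35 + (8 - 1*24)) = (6 - 1*1)*(35 + (8 - 1*24)) = (6 - 1)*(35 + (8 - 24)) = 5*(35 - 16) = 5*19 = 95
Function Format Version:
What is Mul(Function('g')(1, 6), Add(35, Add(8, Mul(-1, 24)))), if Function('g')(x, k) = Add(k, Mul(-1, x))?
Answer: 95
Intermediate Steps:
Mul(Function('g')(1, 6), Add(35, Add(8, Mul(-1, 24)))) = Mul(Add(6, Mul(-1, 1)), Add(35, Add(8, Mul(-1, 24)))) = Mul(Add(6, -1), Add(35, Add(8, -24))) = Mul(5, Add(35, -16)) = Mul(5, 19) = 95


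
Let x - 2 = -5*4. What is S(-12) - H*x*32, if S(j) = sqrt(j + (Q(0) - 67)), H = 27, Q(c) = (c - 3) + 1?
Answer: 15552 + 9*I ≈ 15552.0 + 9.0*I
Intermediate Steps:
Q(c) = -2 + c (Q(c) = (-3 + c) + 1 = -2 + c)
x = -18 (x = 2 - 5*4 = 2 - 20 = -18)
S(j) = sqrt(-69 + j) (S(j) = sqrt(j + ((-2 + 0) - 67)) = sqrt(j + (-2 - 67)) = sqrt(j - 69) = sqrt(-69 + j))
S(-12) - H*x*32 = sqrt(-69 - 12) - 27*(-18)*32 = sqrt(-81) - (-486)*32 = 9*I - 1*(-15552) = 9*I + 15552 = 15552 + 9*I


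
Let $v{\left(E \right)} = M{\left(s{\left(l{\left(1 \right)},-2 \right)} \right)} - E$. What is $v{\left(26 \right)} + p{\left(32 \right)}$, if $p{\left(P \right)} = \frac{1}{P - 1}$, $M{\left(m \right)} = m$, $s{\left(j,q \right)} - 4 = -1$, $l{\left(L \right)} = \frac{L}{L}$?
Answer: $- \frac{712}{31} \approx -22.968$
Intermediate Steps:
$l{\left(L \right)} = 1$
$s{\left(j,q \right)} = 3$ ($s{\left(j,q \right)} = 4 - 1 = 3$)
$v{\left(E \right)} = 3 - E$
$p{\left(P \right)} = \frac{1}{-1 + P}$
$v{\left(26 \right)} + p{\left(32 \right)} = \left(3 - 26\right) + \frac{1}{-1 + 32} = \left(3 - 26\right) + \frac{1}{31} = -23 + \frac{1}{31} = - \frac{712}{31}$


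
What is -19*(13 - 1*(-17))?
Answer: -570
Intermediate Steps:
-19*(13 - 1*(-17)) = -19*(13 + 17) = -19*30 = -570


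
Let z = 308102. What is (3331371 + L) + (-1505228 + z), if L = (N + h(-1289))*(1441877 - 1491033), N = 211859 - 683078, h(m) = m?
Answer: 23228737493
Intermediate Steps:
N = -471219
L = 23226603248 (L = (-471219 - 1289)*(1441877 - 1491033) = -472508*(-49156) = 23226603248)
(3331371 + L) + (-1505228 + z) = (3331371 + 23226603248) + (-1505228 + 308102) = 23229934619 - 1197126 = 23228737493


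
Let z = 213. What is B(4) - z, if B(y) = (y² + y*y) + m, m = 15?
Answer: -166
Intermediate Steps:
B(y) = 15 + 2*y² (B(y) = (y² + y*y) + 15 = (y² + y²) + 15 = 2*y² + 15 = 15 + 2*y²)
B(4) - z = (15 + 2*4²) - 1*213 = (15 + 2*16) - 213 = (15 + 32) - 213 = 47 - 213 = -166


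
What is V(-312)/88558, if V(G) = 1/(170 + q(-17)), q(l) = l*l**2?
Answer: -1/420030594 ≈ -2.3808e-9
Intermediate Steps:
q(l) = l**3
V(G) = -1/4743 (V(G) = 1/(170 + (-17)**3) = 1/(170 - 4913) = 1/(-4743) = -1/4743)
V(-312)/88558 = -1/4743/88558 = -1/4743*1/88558 = -1/420030594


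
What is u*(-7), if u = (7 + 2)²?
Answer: -567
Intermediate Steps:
u = 81 (u = 9² = 81)
u*(-7) = 81*(-7) = -567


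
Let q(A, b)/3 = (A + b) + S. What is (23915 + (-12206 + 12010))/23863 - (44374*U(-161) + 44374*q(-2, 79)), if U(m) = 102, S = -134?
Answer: 73063900297/23863 ≈ 3.0618e+6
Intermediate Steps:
q(A, b) = -402 + 3*A + 3*b (q(A, b) = 3*((A + b) - 134) = 3*(-134 + A + b) = -402 + 3*A + 3*b)
(23915 + (-12206 + 12010))/23863 - (44374*U(-161) + 44374*q(-2, 79)) = (23915 + (-12206 + 12010))/23863 - 44374/(1/(102 + (-402 + 3*(-2) + 3*79))) = (23915 - 196)*(1/23863) - 44374/(1/(102 + (-402 - 6 + 237))) = 23719*(1/23863) - 44374/(1/(102 - 171)) = 23719/23863 - 44374/(1/(-69)) = 23719/23863 - 44374/(-1/69) = 23719/23863 - 44374*(-69) = 23719/23863 + 3061806 = 73063900297/23863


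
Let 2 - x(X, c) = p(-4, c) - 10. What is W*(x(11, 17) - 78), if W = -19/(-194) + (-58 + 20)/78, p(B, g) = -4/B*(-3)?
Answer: 61845/2522 ≈ 24.522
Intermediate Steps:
p(B, g) = 12/B
W = -2945/7566 (W = -19*(-1/194) - 38*1/78 = 19/194 - 19/39 = -2945/7566 ≈ -0.38924)
x(X, c) = 15 (x(X, c) = 2 - (12/(-4) - 10) = 2 - (12*(-¼) - 10) = 2 - (-3 - 10) = 2 - 1*(-13) = 2 + 13 = 15)
W*(x(11, 17) - 78) = -2945*(15 - 78)/7566 = -2945/7566*(-63) = 61845/2522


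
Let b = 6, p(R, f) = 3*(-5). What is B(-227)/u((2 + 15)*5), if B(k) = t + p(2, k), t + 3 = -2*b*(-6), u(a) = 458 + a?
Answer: 18/181 ≈ 0.099447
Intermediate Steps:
p(R, f) = -15
t = 69 (t = -3 - 2*6*(-6) = -3 - 12*(-6) = -3 + 72 = 69)
B(k) = 54 (B(k) = 69 - 15 = 54)
B(-227)/u((2 + 15)*5) = 54/(458 + (2 + 15)*5) = 54/(458 + 17*5) = 54/(458 + 85) = 54/543 = 54*(1/543) = 18/181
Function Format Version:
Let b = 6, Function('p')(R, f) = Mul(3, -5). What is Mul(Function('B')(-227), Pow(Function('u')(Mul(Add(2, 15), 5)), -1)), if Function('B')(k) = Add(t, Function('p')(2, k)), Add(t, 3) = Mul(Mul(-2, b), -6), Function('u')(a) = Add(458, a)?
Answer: Rational(18, 181) ≈ 0.099447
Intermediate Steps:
Function('p')(R, f) = -15
t = 69 (t = Add(-3, Mul(Mul(-2, 6), -6)) = Add(-3, Mul(-12, -6)) = Add(-3, 72) = 69)
Function('B')(k) = 54 (Function('B')(k) = Add(69, -15) = 54)
Mul(Function('B')(-227), Pow(Function('u')(Mul(Add(2, 15), 5)), -1)) = Mul(54, Pow(Add(458, Mul(Add(2, 15), 5)), -1)) = Mul(54, Pow(Add(458, Mul(17, 5)), -1)) = Mul(54, Pow(Add(458, 85), -1)) = Mul(54, Pow(543, -1)) = Mul(54, Rational(1, 543)) = Rational(18, 181)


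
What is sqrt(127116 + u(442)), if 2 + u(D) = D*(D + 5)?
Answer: 4*sqrt(20293) ≈ 569.81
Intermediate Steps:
u(D) = -2 + D*(5 + D) (u(D) = -2 + D*(D + 5) = -2 + D*(5 + D))
sqrt(127116 + u(442)) = sqrt(127116 + (-2 + 442**2 + 5*442)) = sqrt(127116 + (-2 + 195364 + 2210)) = sqrt(127116 + 197572) = sqrt(324688) = 4*sqrt(20293)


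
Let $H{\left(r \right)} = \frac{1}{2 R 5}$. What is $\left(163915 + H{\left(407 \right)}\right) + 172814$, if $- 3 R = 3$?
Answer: $\frac{3367289}{10} \approx 3.3673 \cdot 10^{5}$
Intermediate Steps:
$R = -1$ ($R = \left(- \frac{1}{3}\right) 3 = -1$)
$H{\left(r \right)} = - \frac{1}{10}$ ($H{\left(r \right)} = \frac{1}{2 \left(-1\right) 5} = \frac{1}{\left(-2\right) 5} = \frac{1}{-10} = - \frac{1}{10}$)
$\left(163915 + H{\left(407 \right)}\right) + 172814 = \left(163915 - \frac{1}{10}\right) + 172814 = \frac{1639149}{10} + 172814 = \frac{3367289}{10}$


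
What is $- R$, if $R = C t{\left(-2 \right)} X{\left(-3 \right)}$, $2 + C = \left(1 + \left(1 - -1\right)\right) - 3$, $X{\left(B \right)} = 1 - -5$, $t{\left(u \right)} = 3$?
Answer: $36$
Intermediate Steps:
$X{\left(B \right)} = 6$ ($X{\left(B \right)} = 1 + 5 = 6$)
$C = -2$ ($C = -2 + \left(\left(1 + \left(1 - -1\right)\right) - 3\right) = -2 + \left(\left(1 + \left(1 + 1\right)\right) - 3\right) = -2 + \left(\left(1 + 2\right) - 3\right) = -2 + \left(3 - 3\right) = -2 + 0 = -2$)
$R = -36$ ($R = \left(-2\right) 3 \cdot 6 = \left(-6\right) 6 = -36$)
$- R = \left(-1\right) \left(-36\right) = 36$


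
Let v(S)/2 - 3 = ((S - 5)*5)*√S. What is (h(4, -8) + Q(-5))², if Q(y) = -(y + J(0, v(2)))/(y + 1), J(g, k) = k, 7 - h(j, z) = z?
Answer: 5521/16 - 915*√2/4 ≈ 21.561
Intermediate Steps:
h(j, z) = 7 - z
v(S) = 6 + 2*√S*(-25 + 5*S) (v(S) = 6 + 2*(((S - 5)*5)*√S) = 6 + 2*(((-5 + S)*5)*√S) = 6 + 2*((-25 + 5*S)*√S) = 6 + 2*(√S*(-25 + 5*S)) = 6 + 2*√S*(-25 + 5*S))
Q(y) = -(6 + y - 30*√2)/(1 + y) (Q(y) = -(y + (6 - 50*√2 + 10*2^(3/2)))/(y + 1) = -(y + (6 - 50*√2 + 10*(2*√2)))/(1 + y) = -(y + (6 - 50*√2 + 20*√2))/(1 + y) = -(y + (6 - 30*√2))/(1 + y) = -(6 + y - 30*√2)/(1 + y))
(h(4, -8) + Q(-5))² = ((7 - 1*(-8)) + (-6 - 1*(-5) + 30*√2)/(1 - 5))² = ((7 + 8) + (-6 + 5 + 30*√2)/(-4))² = (15 - (-1 + 30*√2)/4)² = (15 + (¼ - 15*√2/2))² = (61/4 - 15*√2/2)²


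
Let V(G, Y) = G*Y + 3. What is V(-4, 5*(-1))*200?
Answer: 4600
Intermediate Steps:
V(G, Y) = 3 + G*Y
V(-4, 5*(-1))*200 = (3 - 20*(-1))*200 = (3 - 4*(-5))*200 = (3 + 20)*200 = 23*200 = 4600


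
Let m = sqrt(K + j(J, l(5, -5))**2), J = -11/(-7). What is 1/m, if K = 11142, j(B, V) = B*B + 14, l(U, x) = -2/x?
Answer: 49*sqrt(338311)/3044799 ≈ 0.0093604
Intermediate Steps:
J = 11/7 (J = -11*(-1/7) = 11/7 ≈ 1.5714)
j(B, V) = 14 + B**2 (j(B, V) = B**2 + 14 = 14 + B**2)
m = 9*sqrt(338311)/49 (m = sqrt(11142 + (14 + (11/7)**2)**2) = sqrt(11142 + (14 + 121/49)**2) = sqrt(11142 + (807/49)**2) = sqrt(11142 + 651249/2401) = sqrt(27403191/2401) = 9*sqrt(338311)/49 ≈ 106.83)
1/m = 1/(9*sqrt(338311)/49) = 49*sqrt(338311)/3044799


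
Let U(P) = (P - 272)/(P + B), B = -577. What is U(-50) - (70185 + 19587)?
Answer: -56286722/627 ≈ -89772.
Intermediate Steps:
U(P) = (-272 + P)/(-577 + P) (U(P) = (P - 272)/(P - 577) = (-272 + P)/(-577 + P))
U(-50) - (70185 + 19587) = (-272 - 50)/(-577 - 50) - (70185 + 19587) = -322/(-627) - 1*89772 = -1/627*(-322) - 89772 = 322/627 - 89772 = -56286722/627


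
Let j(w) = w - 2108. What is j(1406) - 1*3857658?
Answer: -3858360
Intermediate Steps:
j(w) = -2108 + w
j(1406) - 1*3857658 = (-2108 + 1406) - 1*3857658 = -702 - 3857658 = -3858360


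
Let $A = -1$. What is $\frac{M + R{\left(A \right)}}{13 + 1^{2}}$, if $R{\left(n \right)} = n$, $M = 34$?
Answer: $\frac{33}{14} \approx 2.3571$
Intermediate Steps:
$\frac{M + R{\left(A \right)}}{13 + 1^{2}} = \frac{34 - 1}{13 + 1^{2}} = \frac{33}{13 + 1} = \frac{33}{14}$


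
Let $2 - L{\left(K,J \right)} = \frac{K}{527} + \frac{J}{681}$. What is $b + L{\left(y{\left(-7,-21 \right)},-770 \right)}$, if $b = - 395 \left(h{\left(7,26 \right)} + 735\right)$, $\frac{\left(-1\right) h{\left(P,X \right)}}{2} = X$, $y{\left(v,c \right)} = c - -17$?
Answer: $- \frac{96821203007}{358887} \approx -2.6978 \cdot 10^{5}$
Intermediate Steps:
$y{\left(v,c \right)} = 17 + c$ ($y{\left(v,c \right)} = c + 17 = 17 + c$)
$h{\left(P,X \right)} = - 2 X$
$L{\left(K,J \right)} = 2 - \frac{K}{527} - \frac{J}{681}$ ($L{\left(K,J \right)} = 2 - \left(\frac{K}{527} + \frac{J}{681}\right) = 2 - \frac{K}{527} - \frac{J}{681}$)
$b = -269785$ ($b = - 395 \left(\left(-2\right) 26 + 735\right) = - 395 \left(-52 + 735\right) = \left(-395\right) 683 = -269785$)
$b + L{\left(y{\left(-7,-21 \right)},-770 \right)} = -269785 - \left(- \frac{2132}{681} + \frac{17 - 21}{527}\right) = -269785 + \left(2 - - \frac{4}{527} + \frac{770}{681}\right) = -269785 + \left(2 + \frac{4}{527} + \frac{770}{681}\right) = -269785 + \frac{1126288}{358887} = - \frac{96821203007}{358887}$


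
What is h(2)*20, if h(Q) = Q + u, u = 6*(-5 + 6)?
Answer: 160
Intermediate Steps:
u = 6 (u = 6*1 = 6)
h(Q) = 6 + Q (h(Q) = Q + 6 = 6 + Q)
h(2)*20 = (6 + 2)*20 = 8*20 = 160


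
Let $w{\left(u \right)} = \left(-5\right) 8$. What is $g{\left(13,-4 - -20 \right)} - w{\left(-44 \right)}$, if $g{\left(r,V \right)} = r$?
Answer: $53$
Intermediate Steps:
$w{\left(u \right)} = -40$
$g{\left(13,-4 - -20 \right)} - w{\left(-44 \right)} = 13 - -40 = 13 + 40 = 53$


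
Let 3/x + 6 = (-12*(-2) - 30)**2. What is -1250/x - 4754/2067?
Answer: -25842254/2067 ≈ -12502.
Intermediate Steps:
x = 1/10 (x = 3/(-6 + (-12*(-2) - 30)**2) = 3/(-6 + (24 - 30)**2) = 3/(-6 + (-6)**2) = 3/(-6 + 36) = 3/30 = 3*(1/30) = 1/10 ≈ 0.10000)
-1250/x - 4754/2067 = -1250/1/10 - 4754/2067 = -1250*10 - 4754*1/2067 = -12500 - 4754/2067 = -25842254/2067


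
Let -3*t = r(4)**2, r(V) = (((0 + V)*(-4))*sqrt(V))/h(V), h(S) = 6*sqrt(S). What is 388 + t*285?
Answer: -2588/9 ≈ -287.56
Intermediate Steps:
r(V) = -2*V/3 (r(V) = (((0 + V)*(-4))*sqrt(V))/((6*sqrt(V))) = ((V*(-4))*sqrt(V))*(1/(6*sqrt(V))) = ((-4*V)*sqrt(V))*(1/(6*sqrt(V))) = (-4*V**(3/2))*(1/(6*sqrt(V))) = -2*V/3)
t = -64/27 (t = -(-2/3*4)**2/3 = -(-8/3)**2/3 = -1/3*64/9 = -64/27 ≈ -2.3704)
388 + t*285 = 388 - 64/27*285 = 388 - 6080/9 = -2588/9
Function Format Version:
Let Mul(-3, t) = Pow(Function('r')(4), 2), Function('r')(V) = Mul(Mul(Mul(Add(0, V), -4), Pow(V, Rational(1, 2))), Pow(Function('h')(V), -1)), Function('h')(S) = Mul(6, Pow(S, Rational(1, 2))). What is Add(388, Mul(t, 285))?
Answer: Rational(-2588, 9) ≈ -287.56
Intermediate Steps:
Function('r')(V) = Mul(Rational(-2, 3), V) (Function('r')(V) = Mul(Mul(Mul(Add(0, V), -4), Pow(V, Rational(1, 2))), Pow(Mul(6, Pow(V, Rational(1, 2))), -1)) = Mul(Mul(Mul(V, -4), Pow(V, Rational(1, 2))), Mul(Rational(1, 6), Pow(V, Rational(-1, 2)))) = Mul(Mul(Mul(-4, V), Pow(V, Rational(1, 2))), Mul(Rational(1, 6), Pow(V, Rational(-1, 2)))) = Mul(Mul(-4, Pow(V, Rational(3, 2))), Mul(Rational(1, 6), Pow(V, Rational(-1, 2)))) = Mul(Rational(-2, 3), V))
t = Rational(-64, 27) (t = Mul(Rational(-1, 3), Pow(Mul(Rational(-2, 3), 4), 2)) = Mul(Rational(-1, 3), Pow(Rational(-8, 3), 2)) = Mul(Rational(-1, 3), Rational(64, 9)) = Rational(-64, 27) ≈ -2.3704)
Add(388, Mul(t, 285)) = Add(388, Mul(Rational(-64, 27), 285)) = Add(388, Rational(-6080, 9)) = Rational(-2588, 9)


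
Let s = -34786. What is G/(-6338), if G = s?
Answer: 17393/3169 ≈ 5.4885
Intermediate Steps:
G = -34786
G/(-6338) = -34786/(-6338) = -34786*(-1/6338) = 17393/3169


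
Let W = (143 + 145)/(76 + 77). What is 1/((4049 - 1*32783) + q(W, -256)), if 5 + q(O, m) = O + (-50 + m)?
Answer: -17/493733 ≈ -3.4432e-5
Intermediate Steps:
W = 32/17 (W = 288/153 = 288*(1/153) = 32/17 ≈ 1.8824)
q(O, m) = -55 + O + m (q(O, m) = -5 + (O + (-50 + m)) = -5 + (-50 + O + m) = -55 + O + m)
1/((4049 - 1*32783) + q(W, -256)) = 1/((4049 - 1*32783) + (-55 + 32/17 - 256)) = 1/((4049 - 32783) - 5255/17) = 1/(-28734 - 5255/17) = 1/(-493733/17) = -17/493733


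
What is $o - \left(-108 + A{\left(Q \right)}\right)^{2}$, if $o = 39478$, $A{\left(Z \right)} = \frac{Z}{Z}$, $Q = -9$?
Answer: $28029$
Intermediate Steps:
$A{\left(Z \right)} = 1$
$o - \left(-108 + A{\left(Q \right)}\right)^{2} = 39478 - \left(-108 + 1\right)^{2} = 39478 - \left(-107\right)^{2} = 39478 - 11449 = 28029$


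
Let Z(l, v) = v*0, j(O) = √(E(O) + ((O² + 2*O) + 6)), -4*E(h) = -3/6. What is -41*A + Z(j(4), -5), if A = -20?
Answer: 820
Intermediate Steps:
E(h) = ⅛ (E(h) = -(-3)/(4*6) = -¼*(-½) = ⅛)
j(O) = √(49/8 + O² + 2*O) (j(O) = √(⅛ + ((O² + 2*O) + 6)) = √(⅛ + (6 + O² + 2*O)) = √(49/8 + O² + 2*O))
Z(l, v) = 0
-41*A + Z(j(4), -5) = -41*(-20) + 0 = 820 + 0 = 820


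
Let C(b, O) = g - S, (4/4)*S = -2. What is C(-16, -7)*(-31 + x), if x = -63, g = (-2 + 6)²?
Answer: -1692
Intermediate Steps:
S = -2
g = 16 (g = 4² = 16)
C(b, O) = 18 (C(b, O) = 16 - 1*(-2) = 16 + 2 = 18)
C(-16, -7)*(-31 + x) = 18*(-31 - 63) = 18*(-94) = -1692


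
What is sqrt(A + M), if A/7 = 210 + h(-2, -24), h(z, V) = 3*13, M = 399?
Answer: 3*sqrt(238) ≈ 46.282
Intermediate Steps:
h(z, V) = 39
A = 1743 (A = 7*(210 + 39) = 7*249 = 1743)
sqrt(A + M) = sqrt(1743 + 399) = sqrt(2142) = 3*sqrt(238)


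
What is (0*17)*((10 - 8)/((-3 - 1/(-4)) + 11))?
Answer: 0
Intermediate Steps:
(0*17)*((10 - 8)/((-3 - 1/(-4)) + 11)) = 0*(2/((-3 - 1*(-¼)) + 11)) = 0*(2/((-3 + ¼) + 11)) = 0*(2/(-11/4 + 11)) = 0*(2/(33/4)) = 0*(2*(4/33)) = 0*(8/33) = 0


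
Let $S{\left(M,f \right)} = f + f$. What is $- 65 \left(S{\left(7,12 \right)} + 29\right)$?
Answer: $-3445$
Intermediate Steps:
$S{\left(M,f \right)} = 2 f$
$- 65 \left(S{\left(7,12 \right)} + 29\right) = - 65 \left(2 \cdot 12 + 29\right) = - 65 \left(24 + 29\right) = \left(-65\right) 53 = -3445$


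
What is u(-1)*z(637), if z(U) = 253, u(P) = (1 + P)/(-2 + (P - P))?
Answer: 0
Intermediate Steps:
u(P) = -½ - P/2 (u(P) = (1 + P)/(-2 + 0) = (1 + P)/(-2) = (1 + P)*(-½) = -½ - P/2)
u(-1)*z(637) = (-½ - ½*(-1))*253 = (-½ + ½)*253 = 0*253 = 0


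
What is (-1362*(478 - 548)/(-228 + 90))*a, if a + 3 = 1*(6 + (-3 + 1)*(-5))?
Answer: -206570/23 ≈ -8981.3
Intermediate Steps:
a = 13 (a = -3 + 1*(6 + (-3 + 1)*(-5)) = -3 + 1*(6 - 2*(-5)) = -3 + 1*(6 + 10) = -3 + 1*16 = -3 + 16 = 13)
(-1362*(478 - 548)/(-228 + 90))*a = -1362*(478 - 548)/(-228 + 90)*13 = -1362/((-138/(-70)))*13 = -1362/((-138*(-1/70)))*13 = -1362/69/35*13 = -1362*35/69*13 = -15890/23*13 = -206570/23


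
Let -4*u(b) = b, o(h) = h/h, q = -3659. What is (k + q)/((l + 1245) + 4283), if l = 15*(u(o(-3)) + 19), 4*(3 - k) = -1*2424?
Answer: -12200/23237 ≈ -0.52502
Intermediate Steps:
o(h) = 1
k = 609 (k = 3 - (-1)*2424/4 = 3 - ¼*(-2424) = 3 + 606 = 609)
u(b) = -b/4
l = 1125/4 (l = 15*(-¼*1 + 19) = 15*(-¼ + 19) = 15*(75/4) = 1125/4 ≈ 281.25)
(k + q)/((l + 1245) + 4283) = (609 - 3659)/((1125/4 + 1245) + 4283) = -3050/(6105/4 + 4283) = -3050/23237/4 = -3050*4/23237 = -12200/23237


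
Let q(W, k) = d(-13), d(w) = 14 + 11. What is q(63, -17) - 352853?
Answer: -352828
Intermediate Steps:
d(w) = 25
q(W, k) = 25
q(63, -17) - 352853 = 25 - 352853 = -352828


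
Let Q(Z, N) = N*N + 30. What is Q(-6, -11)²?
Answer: 22801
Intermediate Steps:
Q(Z, N) = 30 + N² (Q(Z, N) = N² + 30 = 30 + N²)
Q(-6, -11)² = (30 + (-11)²)² = (30 + 121)² = 151² = 22801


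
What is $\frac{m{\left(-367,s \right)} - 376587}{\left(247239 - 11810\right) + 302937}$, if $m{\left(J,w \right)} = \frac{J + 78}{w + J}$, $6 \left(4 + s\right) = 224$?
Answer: $- \frac{188481360}{269452183} \approx -0.6995$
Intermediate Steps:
$s = \frac{100}{3}$ ($s = -4 + \frac{1}{6} \cdot 224 = -4 + \frac{112}{3} = \frac{100}{3} \approx 33.333$)
$m{\left(J,w \right)} = \frac{78 + J}{J + w}$
$\frac{m{\left(-367,s \right)} - 376587}{\left(247239 - 11810\right) + 302937} = \frac{\frac{78 - 367}{-367 + \frac{100}{3}} - 376587}{\left(247239 - 11810\right) + 302937} = \frac{\frac{1}{- \frac{1001}{3}} \left(-289\right) - 376587}{\left(247239 - 11810\right) + 302937} = \frac{\left(- \frac{3}{1001}\right) \left(-289\right) - 376587}{235429 + 302937} = \frac{\frac{867}{1001} - 376587}{538366} = \left(- \frac{376962720}{1001}\right) \frac{1}{538366} = - \frac{188481360}{269452183}$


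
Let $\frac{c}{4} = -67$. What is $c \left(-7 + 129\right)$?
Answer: $-32696$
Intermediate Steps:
$c = -268$ ($c = 4 \left(-67\right) = -268$)
$c \left(-7 + 129\right) = - 268 \left(-7 + 129\right) = \left(-268\right) 122 = -32696$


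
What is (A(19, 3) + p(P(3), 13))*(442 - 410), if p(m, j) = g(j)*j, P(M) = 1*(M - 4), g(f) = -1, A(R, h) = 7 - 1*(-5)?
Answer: -32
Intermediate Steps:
A(R, h) = 12 (A(R, h) = 7 + 5 = 12)
P(M) = -4 + M (P(M) = 1*(-4 + M) = -4 + M)
p(m, j) = -j
(A(19, 3) + p(P(3), 13))*(442 - 410) = (12 - 1*13)*(442 - 410) = (12 - 13)*32 = -1*32 = -32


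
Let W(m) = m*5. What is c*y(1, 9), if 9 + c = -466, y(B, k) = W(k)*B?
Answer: -21375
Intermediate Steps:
W(m) = 5*m
y(B, k) = 5*B*k (y(B, k) = (5*k)*B = 5*B*k)
c = -475 (c = -9 - 466 = -475)
c*y(1, 9) = -2375*9 = -475*45 = -21375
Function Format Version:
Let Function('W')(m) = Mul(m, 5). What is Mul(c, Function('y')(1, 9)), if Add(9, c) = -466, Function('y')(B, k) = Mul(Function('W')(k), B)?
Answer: -21375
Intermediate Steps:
Function('W')(m) = Mul(5, m)
Function('y')(B, k) = Mul(5, B, k) (Function('y')(B, k) = Mul(Mul(5, k), B) = Mul(5, B, k))
c = -475 (c = Add(-9, -466) = -475)
Mul(c, Function('y')(1, 9)) = Mul(-475, Mul(5, 1, 9)) = Mul(-475, 45) = -21375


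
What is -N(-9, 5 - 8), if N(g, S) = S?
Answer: 3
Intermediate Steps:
-N(-9, 5 - 8) = -(5 - 8) = -1*(-3) = 3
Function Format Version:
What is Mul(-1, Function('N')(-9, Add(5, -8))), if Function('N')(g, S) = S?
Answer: 3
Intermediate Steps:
Mul(-1, Function('N')(-9, Add(5, -8))) = Mul(-1, Add(5, -8)) = Mul(-1, -3) = 3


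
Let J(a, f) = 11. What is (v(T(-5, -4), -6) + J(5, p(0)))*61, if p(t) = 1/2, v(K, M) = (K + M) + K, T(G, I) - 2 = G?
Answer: -61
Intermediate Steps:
T(G, I) = 2 + G
v(K, M) = M + 2*K
p(t) = ½ (p(t) = 1*(½) = ½)
(v(T(-5, -4), -6) + J(5, p(0)))*61 = ((-6 + 2*(2 - 5)) + 11)*61 = ((-6 + 2*(-3)) + 11)*61 = ((-6 - 6) + 11)*61 = (-12 + 11)*61 = -1*61 = -61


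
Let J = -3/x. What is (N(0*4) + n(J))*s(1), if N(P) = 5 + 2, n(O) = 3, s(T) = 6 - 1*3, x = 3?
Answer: 30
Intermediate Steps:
s(T) = 3 (s(T) = 6 - 3 = 3)
J = -1 (J = -3/3 = -3*1/3 = -1)
N(P) = 7
(N(0*4) + n(J))*s(1) = (7 + 3)*3 = 10*3 = 30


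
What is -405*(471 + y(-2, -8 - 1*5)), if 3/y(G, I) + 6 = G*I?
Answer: -763263/4 ≈ -1.9082e+5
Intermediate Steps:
y(G, I) = 3/(-6 + G*I)
-405*(471 + y(-2, -8 - 1*5)) = -405*(471 + 3/(-6 - 2*(-8 - 1*5))) = -405*(471 + 3/(-6 - 2*(-8 - 5))) = -405*(471 + 3/(-6 - 2*(-13))) = -405*(471 + 3/(-6 + 26)) = -405*(471 + 3/20) = -405*9423/20 = -763263/4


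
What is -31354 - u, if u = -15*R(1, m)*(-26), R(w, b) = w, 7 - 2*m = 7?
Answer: -31744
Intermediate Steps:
m = 0 (m = 7/2 - 1/2*7 = 7/2 - 7/2 = 0)
u = 390 (u = -15*1*(-26) = -15*(-26) = 390)
-31354 - u = -31354 - 1*390 = -31354 - 390 = -31744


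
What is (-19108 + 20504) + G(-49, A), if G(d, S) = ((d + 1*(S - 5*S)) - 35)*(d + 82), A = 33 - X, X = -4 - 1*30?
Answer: -10220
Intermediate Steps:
X = -34 (X = -4 - 30 = -34)
A = 67 (A = 33 - 1*(-34) = 33 + 34 = 67)
G(d, S) = (82 + d)*(-35 + d - 4*S) (G(d, S) = ((d + 1*(-4*S)) - 35)*(82 + d) = ((d - 4*S) - 35)*(82 + d) = (-35 + d - 4*S)*(82 + d) = (82 + d)*(-35 + d - 4*S))
(-19108 + 20504) + G(-49, A) = (-19108 + 20504) + (-2870 + (-49)² - 328*67 + 47*(-49) - 4*67*(-49)) = 1396 + (-2870 + 2401 - 21976 - 2303 + 13132) = 1396 - 11616 = -10220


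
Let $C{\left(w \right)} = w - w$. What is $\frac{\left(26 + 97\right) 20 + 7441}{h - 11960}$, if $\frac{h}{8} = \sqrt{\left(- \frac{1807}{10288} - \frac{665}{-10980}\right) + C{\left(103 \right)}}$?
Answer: $- \frac{10450415697930}{12623672172767} - \frac{29703 i \sqrt{25493655641}}{25247344345534} \approx -0.82784 - 0.00018785 i$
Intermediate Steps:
$C{\left(w \right)} = 0$
$h = \frac{2 i \sqrt{25493655641}}{117669}$ ($h = 8 \sqrt{\left(- \frac{1807}{10288} - \frac{665}{-10980}\right) + 0} = 8 \sqrt{\left(\left(-1807\right) \frac{1}{10288} - - \frac{133}{2196}\right) + 0} = 8 \sqrt{\left(- \frac{1807}{10288} + \frac{133}{2196}\right) + 0} = 8 \sqrt{- \frac{649967}{5648112} + 0} = 8 \sqrt{- \frac{649967}{5648112}} = 8 \frac{i \sqrt{25493655641}}{470676} = \frac{2 i \sqrt{25493655641}}{117669} \approx 2.7138 i$)
$\frac{\left(26 + 97\right) 20 + 7441}{h - 11960} = \frac{\left(26 + 97\right) 20 + 7441}{\frac{2 i \sqrt{25493655641}}{117669} - 11960} = \frac{123 \cdot 20 + 7441}{-11960 + \frac{2 i \sqrt{25493655641}}{117669}} = \frac{2460 + 7441}{-11960 + \frac{2 i \sqrt{25493655641}}{117669}} = \frac{9901}{-11960 + \frac{2 i \sqrt{25493655641}}{117669}}$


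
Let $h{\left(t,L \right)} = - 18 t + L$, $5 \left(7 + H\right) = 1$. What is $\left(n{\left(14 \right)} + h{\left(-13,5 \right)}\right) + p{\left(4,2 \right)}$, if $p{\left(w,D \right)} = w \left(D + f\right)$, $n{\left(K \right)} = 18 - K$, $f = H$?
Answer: $\frac{1119}{5} \approx 223.8$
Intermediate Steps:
$H = - \frac{34}{5}$ ($H = -7 + \frac{1}{5} \cdot 1 = -7 + \frac{1}{5} = - \frac{34}{5} \approx -6.8$)
$f = - \frac{34}{5} \approx -6.8$
$h{\left(t,L \right)} = L - 18 t$
$p{\left(w,D \right)} = w \left(- \frac{34}{5} + D\right)$ ($p{\left(w,D \right)} = w \left(D - \frac{34}{5}\right) = w \left(- \frac{34}{5} + D\right)$)
$\left(n{\left(14 \right)} + h{\left(-13,5 \right)}\right) + p{\left(4,2 \right)} = \left(\left(18 - 14\right) + \left(5 - -234\right)\right) + \frac{1}{5} \cdot 4 \left(-34 + 5 \cdot 2\right) = \left(\left(18 - 14\right) + \left(5 + 234\right)\right) + \frac{1}{5} \cdot 4 \left(-34 + 10\right) = \left(4 + 239\right) + \frac{1}{5} \cdot 4 \left(-24\right) = 243 - \frac{96}{5} = \frac{1119}{5}$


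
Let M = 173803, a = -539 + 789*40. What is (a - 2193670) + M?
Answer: -1988846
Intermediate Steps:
a = 31021 (a = -539 + 31560 = 31021)
(a - 2193670) + M = (31021 - 2193670) + 173803 = -2162649 + 173803 = -1988846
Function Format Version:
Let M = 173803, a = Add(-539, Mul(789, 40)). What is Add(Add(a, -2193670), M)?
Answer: -1988846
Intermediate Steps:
a = 31021 (a = Add(-539, 31560) = 31021)
Add(Add(a, -2193670), M) = Add(Add(31021, -2193670), 173803) = Add(-2162649, 173803) = -1988846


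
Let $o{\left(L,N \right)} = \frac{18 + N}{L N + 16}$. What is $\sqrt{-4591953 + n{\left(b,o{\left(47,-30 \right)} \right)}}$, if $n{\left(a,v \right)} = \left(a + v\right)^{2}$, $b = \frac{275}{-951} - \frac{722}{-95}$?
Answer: $\frac{4 i \sqrt{3152383048164017009}}{3314235} \approx 2142.9 i$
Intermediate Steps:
$o{\left(L,N \right)} = \frac{18 + N}{16 + L N}$
$b = \frac{34763}{4755}$ ($b = 275 \left(- \frac{1}{951}\right) - - \frac{38}{5} = - \frac{275}{951} + \frac{38}{5} = \frac{34763}{4755} \approx 7.3108$)
$\sqrt{-4591953 + n{\left(b,o{\left(47,-30 \right)} \right)}} = \sqrt{-4591953 + \left(\frac{34763}{4755} + \frac{18 - 30}{16 + 47 \left(-30\right)}\right)^{2}} = \sqrt{-4591953 + \left(\frac{34763}{4755} + \frac{1}{16 - 1410} \left(-12\right)\right)^{2}} = \sqrt{-4591953 + \left(\frac{34763}{4755} + \frac{1}{-1394} \left(-12\right)\right)^{2}} = \sqrt{-4591953 + \left(\frac{34763}{4755} - - \frac{6}{697}\right)^{2}} = \sqrt{-4591953 + \left(\frac{34763}{4755} + \frac{6}{697}\right)^{2}} = \sqrt{-4591953 + \left(\frac{24258341}{3314235}\right)^{2}} = \sqrt{-4591953 + \frac{588467108072281}{10984153635225}} = \sqrt{- \frac{50438128770624272144}{10984153635225}} = \frac{4 i \sqrt{3152383048164017009}}{3314235}$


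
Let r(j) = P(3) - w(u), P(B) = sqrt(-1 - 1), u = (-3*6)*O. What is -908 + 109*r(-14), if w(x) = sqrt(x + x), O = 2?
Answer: -908 - 545*I*sqrt(2) ≈ -908.0 - 770.75*I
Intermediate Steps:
u = -36 (u = -3*6*2 = -18*2 = -36)
w(x) = sqrt(2)*sqrt(x) (w(x) = sqrt(2*x) = sqrt(2)*sqrt(x))
P(B) = I*sqrt(2) (P(B) = sqrt(-2) = I*sqrt(2))
r(j) = -5*I*sqrt(2) (r(j) = I*sqrt(2) - sqrt(2)*sqrt(-36) = I*sqrt(2) - sqrt(2)*6*I = I*sqrt(2) - 6*I*sqrt(2) = -5*I*sqrt(2))
-908 + 109*r(-14) = -908 + 109*(-5*I*sqrt(2)) = -908 - 545*I*sqrt(2)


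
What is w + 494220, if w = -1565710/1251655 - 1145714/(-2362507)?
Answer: 292285574399922080/591408739817 ≈ 4.9422e+5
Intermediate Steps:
w = -452992435660/591408739817 (w = -1565710*1/1251655 - 1145714*(-1/2362507) = -313142/250331 + 1145714/2362507 = -452992435660/591408739817 ≈ -0.76595)
w + 494220 = -452992435660/591408739817 + 494220 = 292285574399922080/591408739817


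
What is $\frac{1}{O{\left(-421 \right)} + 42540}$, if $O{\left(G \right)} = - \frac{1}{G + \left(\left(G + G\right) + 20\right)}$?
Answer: $\frac{1243}{52877221} \approx 2.3507 \cdot 10^{-5}$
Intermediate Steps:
$O{\left(G \right)} = - \frac{1}{20 + 3 G}$ ($O{\left(G \right)} = - \frac{1}{G + \left(2 G + 20\right)} = - \frac{1}{G + \left(20 + 2 G\right)} = - \frac{1}{20 + 3 G}$)
$\frac{1}{O{\left(-421 \right)} + 42540} = \frac{1}{- \frac{1}{20 + 3 \left(-421\right)} + 42540} = \frac{1}{- \frac{1}{20 - 1263} + 42540} = \frac{1}{- \frac{1}{-1243} + 42540} = \frac{1}{\left(-1\right) \left(- \frac{1}{1243}\right) + 42540} = \frac{1}{\frac{1}{1243} + 42540} = \frac{1}{\frac{52877221}{1243}} = \frac{1243}{52877221}$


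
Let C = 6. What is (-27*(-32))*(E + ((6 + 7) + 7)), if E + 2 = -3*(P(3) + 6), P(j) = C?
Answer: -15552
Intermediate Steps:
P(j) = 6
E = -38 (E = -2 - 3*(6 + 6) = -2 - 3*12 = -2 - 36 = -38)
(-27*(-32))*(E + ((6 + 7) + 7)) = (-27*(-32))*(-38 + ((6 + 7) + 7)) = 864*(-38 + (13 + 7)) = 864*(-38 + 20) = 864*(-18) = -15552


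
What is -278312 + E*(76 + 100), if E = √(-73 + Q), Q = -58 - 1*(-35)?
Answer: -278312 + 704*I*√6 ≈ -2.7831e+5 + 1724.4*I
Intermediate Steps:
Q = -23 (Q = -58 + 35 = -23)
E = 4*I*√6 (E = √(-73 - 23) = √(-96) = 4*I*√6 ≈ 9.798*I)
-278312 + E*(76 + 100) = -278312 + (4*I*√6)*(76 + 100) = -278312 + (4*I*√6)*176 = -278312 + 704*I*√6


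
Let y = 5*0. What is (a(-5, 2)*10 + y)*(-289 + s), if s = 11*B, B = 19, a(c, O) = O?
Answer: -1600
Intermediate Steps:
y = 0
s = 209 (s = 11*19 = 209)
(a(-5, 2)*10 + y)*(-289 + s) = (2*10 + 0)*(-289 + 209) = (20 + 0)*(-80) = 20*(-80) = -1600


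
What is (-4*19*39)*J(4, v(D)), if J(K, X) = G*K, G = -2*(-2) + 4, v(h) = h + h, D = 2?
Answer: -94848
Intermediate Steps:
v(h) = 2*h
G = 8 (G = 4 + 4 = 8)
J(K, X) = 8*K
(-4*19*39)*J(4, v(D)) = (-4*19*39)*(8*4) = -76*39*32 = -2964*32 = -94848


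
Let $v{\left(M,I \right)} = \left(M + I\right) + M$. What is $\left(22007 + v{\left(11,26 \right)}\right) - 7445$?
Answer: $14610$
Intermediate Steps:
$v{\left(M,I \right)} = I + 2 M$ ($v{\left(M,I \right)} = \left(I + M\right) + M = I + 2 M$)
$\left(22007 + v{\left(11,26 \right)}\right) - 7445 = \left(22007 + \left(26 + 2 \cdot 11\right)\right) - 7445 = \left(22007 + \left(26 + 22\right)\right) - 7445 = \left(22007 + 48\right) - 7445 = 22055 - 7445 = 14610$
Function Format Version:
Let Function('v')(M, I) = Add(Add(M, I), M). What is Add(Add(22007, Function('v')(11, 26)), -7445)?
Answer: 14610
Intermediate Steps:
Function('v')(M, I) = Add(I, Mul(2, M)) (Function('v')(M, I) = Add(Add(I, M), M) = Add(I, Mul(2, M)))
Add(Add(22007, Function('v')(11, 26)), -7445) = Add(Add(22007, Add(26, Mul(2, 11))), -7445) = Add(Add(22007, Add(26, 22)), -7445) = Add(Add(22007, 48), -7445) = Add(22055, -7445) = 14610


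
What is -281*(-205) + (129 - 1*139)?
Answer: 57595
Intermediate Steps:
-281*(-205) + (129 - 1*139) = 57605 + (129 - 139) = 57605 - 10 = 57595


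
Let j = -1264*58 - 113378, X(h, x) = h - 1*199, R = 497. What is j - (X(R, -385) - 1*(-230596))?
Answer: -417584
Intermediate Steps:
X(h, x) = -199 + h (X(h, x) = h - 199 = -199 + h)
j = -186690 (j = -73312 - 113378 = -186690)
j - (X(R, -385) - 1*(-230596)) = -186690 - ((-199 + 497) - 1*(-230596)) = -186690 - (298 + 230596) = -186690 - 1*230894 = -186690 - 230894 = -417584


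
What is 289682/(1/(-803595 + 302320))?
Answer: -145210344550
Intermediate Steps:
289682/(1/(-803595 + 302320)) = 289682/(1/(-501275)) = 289682/(-1/501275) = 289682*(-501275) = -145210344550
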